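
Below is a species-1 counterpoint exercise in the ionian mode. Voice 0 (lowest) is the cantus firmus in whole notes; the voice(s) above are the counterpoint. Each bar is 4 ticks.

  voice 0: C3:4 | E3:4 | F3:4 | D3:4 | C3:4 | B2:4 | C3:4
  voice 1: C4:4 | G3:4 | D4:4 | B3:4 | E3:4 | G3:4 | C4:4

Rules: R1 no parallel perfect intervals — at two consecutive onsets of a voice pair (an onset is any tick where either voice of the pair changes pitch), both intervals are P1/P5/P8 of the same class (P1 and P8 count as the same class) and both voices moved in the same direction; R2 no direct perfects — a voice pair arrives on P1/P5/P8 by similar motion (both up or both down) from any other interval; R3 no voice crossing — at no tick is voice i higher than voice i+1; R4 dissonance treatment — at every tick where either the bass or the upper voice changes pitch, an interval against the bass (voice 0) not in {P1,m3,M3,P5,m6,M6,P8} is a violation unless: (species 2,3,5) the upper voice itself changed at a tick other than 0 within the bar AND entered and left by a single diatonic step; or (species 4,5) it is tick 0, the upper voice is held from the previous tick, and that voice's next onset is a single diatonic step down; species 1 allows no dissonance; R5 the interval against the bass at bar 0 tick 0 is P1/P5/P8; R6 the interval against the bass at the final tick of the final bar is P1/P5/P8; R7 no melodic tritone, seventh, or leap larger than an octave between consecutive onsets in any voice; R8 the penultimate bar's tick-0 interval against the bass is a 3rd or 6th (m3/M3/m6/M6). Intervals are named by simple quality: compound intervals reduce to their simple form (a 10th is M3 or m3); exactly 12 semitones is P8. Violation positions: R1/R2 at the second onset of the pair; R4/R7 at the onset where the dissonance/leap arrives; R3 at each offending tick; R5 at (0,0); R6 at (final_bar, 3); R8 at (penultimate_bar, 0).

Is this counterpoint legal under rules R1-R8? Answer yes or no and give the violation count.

bar 0: v0=C3 v1=C4 (P8)
bar 1: v0=E3 v1=G3 (m3)
bar 2: v0=F3 v1=D4 (M6)
bar 3: v0=D3 v1=B3 (M6)
bar 4: v0=C3 v1=E3 (M3)
bar 5: v0=B2 v1=G3 (m6)
bar 6: v0=C3 v1=C4 (P8)
  R2 @ bar6.0: B2/G3 m6 -> C3/C4 P8 similar

No (1 violations)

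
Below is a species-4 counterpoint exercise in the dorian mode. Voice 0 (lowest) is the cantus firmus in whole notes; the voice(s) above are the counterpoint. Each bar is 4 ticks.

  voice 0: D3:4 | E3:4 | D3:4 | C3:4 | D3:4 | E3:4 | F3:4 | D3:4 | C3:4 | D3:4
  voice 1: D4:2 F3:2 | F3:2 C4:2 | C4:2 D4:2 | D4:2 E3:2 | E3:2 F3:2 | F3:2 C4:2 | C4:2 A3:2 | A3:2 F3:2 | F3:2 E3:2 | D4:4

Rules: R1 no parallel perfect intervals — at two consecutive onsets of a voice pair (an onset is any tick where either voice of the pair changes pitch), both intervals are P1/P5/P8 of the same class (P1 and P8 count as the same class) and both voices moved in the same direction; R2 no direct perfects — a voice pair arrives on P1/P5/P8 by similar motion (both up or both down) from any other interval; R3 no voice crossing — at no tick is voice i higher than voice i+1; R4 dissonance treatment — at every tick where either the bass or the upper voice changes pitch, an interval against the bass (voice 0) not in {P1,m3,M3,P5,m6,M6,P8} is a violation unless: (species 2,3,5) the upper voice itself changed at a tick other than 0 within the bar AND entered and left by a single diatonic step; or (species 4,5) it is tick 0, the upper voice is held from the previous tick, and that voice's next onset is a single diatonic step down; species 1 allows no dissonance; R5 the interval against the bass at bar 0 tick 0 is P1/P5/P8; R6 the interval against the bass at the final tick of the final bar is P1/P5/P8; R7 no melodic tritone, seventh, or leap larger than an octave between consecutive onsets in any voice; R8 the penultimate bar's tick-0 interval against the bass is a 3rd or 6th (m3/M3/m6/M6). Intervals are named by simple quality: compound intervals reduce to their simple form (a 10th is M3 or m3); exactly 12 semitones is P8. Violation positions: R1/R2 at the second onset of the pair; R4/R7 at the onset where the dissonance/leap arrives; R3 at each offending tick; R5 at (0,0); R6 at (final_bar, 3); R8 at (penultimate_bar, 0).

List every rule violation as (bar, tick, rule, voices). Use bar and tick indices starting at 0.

(1, 0, R4, (0, 1))
(2, 0, R4, (0, 1))
(3, 0, R4, (0, 1))
(3, 2, R7, (1,))
(4, 0, R4, (0, 1))
(5, 0, R4, (0, 1))
(8, 0, R8, (0, 1))
(9, 0, R2, (0, 1))
(9, 0, R7, (1,))

bar 0: v0=D3 v1=D4 downbeat P8
bar 1: v0=E3 v1=F3 downbeat m2
bar 2: v0=D3 v1=C4 downbeat m7
bar 3: v0=C3 v1=D4 downbeat M2
bar 4: v0=D3 v1=E3 downbeat M2
bar 5: v0=E3 v1=F3 downbeat m2
bar 6: v0=F3 v1=C4 downbeat P5
bar 7: v0=D3 v1=A3 downbeat P5
bar 8: v0=C3 v1=F3 downbeat P4
bar 9: v0=D3 v1=D4 downbeat P8
  -> R4 @ bar 1 tick 0 v(0, 1): E3/F3 m2 untreated
  -> R4 @ bar 2 tick 0 v(0, 1): D3/C4 m7 untreated
  -> R4 @ bar 3 tick 0 v(0, 1): C3/D4 M2 untreated
  -> R7 @ bar 3 tick 2 v(1,): D4->E3 leap 10st
  -> R4 @ bar 4 tick 0 v(0, 1): D3/E3 M2 untreated
  -> R4 @ bar 5 tick 0 v(0, 1): E3/F3 m2 untreated
  -> R8 @ bar 8 tick 0 v(0, 1): penult P4 not 3rd/6th
  -> R2 @ bar 9 tick 0 v(0, 1): C3/E3 M3 -> D3/D4 P8 similar
  -> R7 @ bar 9 tick 0 v(1,): E3->D4 leap 10st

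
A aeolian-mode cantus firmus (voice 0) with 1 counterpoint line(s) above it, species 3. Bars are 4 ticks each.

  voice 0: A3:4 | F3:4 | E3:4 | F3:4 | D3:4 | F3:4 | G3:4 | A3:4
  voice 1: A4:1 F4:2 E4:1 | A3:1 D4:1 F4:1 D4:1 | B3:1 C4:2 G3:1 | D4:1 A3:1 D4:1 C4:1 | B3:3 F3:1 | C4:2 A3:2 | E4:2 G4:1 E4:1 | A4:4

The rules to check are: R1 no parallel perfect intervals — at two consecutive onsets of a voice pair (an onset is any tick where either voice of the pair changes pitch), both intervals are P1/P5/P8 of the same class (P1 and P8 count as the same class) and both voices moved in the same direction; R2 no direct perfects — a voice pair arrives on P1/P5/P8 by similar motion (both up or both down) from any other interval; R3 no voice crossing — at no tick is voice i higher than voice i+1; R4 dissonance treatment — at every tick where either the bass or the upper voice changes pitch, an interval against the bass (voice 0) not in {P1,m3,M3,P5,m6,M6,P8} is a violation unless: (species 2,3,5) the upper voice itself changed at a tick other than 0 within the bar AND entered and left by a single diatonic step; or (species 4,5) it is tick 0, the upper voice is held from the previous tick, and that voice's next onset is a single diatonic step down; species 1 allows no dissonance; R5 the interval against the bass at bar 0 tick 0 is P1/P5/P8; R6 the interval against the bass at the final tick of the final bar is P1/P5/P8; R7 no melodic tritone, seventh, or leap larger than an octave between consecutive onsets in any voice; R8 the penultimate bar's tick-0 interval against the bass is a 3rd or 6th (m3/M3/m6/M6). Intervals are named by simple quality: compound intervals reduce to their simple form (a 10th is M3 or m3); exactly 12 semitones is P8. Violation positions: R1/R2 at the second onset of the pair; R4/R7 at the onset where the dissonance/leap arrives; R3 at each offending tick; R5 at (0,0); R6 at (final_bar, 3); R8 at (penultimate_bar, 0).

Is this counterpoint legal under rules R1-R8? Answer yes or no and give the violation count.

bar 0: v0=A3 v1=A4 (P8)
bar 1: v0=F3 v1=A3 (M3)
bar 2: v0=E3 v1=B3 (P5)
bar 3: v0=F3 v1=D4 (M6)
bar 4: v0=D3 v1=B3 (M6)
bar 5: v0=F3 v1=C4 (P5)
bar 6: v0=G3 v1=E4 (M6)
bar 7: v0=A3 v1=A4 (P8)
  R2 @ bar2.0: F3/D4 M6 -> E3/B3 P5 similar
  R7 @ bar4.3: B3->F3 leap 6st
  R2 @ bar5.0: D3/F3 m3 -> F3/C4 P5 similar
  R2 @ bar7.0: G3/E4 M6 -> A3/A4 P8 similar

No (4 violations)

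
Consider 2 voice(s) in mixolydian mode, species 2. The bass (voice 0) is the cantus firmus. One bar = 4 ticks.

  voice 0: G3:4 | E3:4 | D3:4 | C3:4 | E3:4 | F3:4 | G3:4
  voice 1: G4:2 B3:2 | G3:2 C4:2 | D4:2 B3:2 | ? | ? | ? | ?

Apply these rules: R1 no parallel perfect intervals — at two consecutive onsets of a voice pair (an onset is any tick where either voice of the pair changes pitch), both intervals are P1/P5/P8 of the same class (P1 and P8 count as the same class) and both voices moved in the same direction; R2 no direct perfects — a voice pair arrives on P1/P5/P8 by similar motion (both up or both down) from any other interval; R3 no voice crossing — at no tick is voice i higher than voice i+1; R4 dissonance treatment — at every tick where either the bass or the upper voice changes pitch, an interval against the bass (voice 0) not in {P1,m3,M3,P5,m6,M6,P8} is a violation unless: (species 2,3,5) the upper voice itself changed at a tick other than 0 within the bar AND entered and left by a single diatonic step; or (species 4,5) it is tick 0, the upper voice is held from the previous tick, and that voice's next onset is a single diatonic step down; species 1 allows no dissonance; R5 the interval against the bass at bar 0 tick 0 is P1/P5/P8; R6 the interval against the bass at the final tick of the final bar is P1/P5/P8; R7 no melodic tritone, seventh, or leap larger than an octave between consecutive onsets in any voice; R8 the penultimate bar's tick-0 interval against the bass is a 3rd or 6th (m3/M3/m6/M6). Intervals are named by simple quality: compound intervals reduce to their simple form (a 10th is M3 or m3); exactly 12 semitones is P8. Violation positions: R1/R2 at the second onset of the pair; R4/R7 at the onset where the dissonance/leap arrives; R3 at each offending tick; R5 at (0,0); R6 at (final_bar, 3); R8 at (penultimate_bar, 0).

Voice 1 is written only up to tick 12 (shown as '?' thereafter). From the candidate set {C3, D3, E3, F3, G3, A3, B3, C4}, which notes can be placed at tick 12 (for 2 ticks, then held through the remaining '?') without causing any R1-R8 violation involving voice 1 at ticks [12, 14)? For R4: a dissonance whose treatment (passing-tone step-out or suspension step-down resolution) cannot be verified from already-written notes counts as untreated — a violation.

C3: violates R2,R7
D3: violates R4
E3: legal
F3: violates R4,R7
G3: violates R2
A3: legal
B3: violates R4
C4: legal

{A3, C4, E3}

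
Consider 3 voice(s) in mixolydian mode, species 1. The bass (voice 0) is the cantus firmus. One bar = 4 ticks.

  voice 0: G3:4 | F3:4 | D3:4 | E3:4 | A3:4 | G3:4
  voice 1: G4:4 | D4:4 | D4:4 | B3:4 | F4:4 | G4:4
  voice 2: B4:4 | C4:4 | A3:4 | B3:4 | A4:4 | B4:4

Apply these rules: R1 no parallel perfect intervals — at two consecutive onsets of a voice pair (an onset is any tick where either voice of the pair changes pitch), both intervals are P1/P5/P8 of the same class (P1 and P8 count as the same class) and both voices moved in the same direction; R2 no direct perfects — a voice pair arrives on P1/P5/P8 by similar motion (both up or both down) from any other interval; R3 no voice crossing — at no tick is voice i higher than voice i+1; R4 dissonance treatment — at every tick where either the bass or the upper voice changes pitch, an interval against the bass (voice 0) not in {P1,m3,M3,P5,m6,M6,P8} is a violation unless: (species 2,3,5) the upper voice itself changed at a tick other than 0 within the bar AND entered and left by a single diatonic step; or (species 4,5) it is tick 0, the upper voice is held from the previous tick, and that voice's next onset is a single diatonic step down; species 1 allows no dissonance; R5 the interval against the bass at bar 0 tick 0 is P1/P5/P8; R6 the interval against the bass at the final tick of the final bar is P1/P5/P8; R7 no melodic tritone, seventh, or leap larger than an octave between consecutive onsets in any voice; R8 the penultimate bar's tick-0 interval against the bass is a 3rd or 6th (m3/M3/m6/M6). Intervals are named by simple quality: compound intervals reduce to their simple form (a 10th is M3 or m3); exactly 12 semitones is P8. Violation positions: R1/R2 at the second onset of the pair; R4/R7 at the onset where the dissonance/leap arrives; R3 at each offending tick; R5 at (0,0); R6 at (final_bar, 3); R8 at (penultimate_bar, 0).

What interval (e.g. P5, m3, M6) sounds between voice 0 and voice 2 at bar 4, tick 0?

voice 0=A3 voice 2=A4 -> P8

P8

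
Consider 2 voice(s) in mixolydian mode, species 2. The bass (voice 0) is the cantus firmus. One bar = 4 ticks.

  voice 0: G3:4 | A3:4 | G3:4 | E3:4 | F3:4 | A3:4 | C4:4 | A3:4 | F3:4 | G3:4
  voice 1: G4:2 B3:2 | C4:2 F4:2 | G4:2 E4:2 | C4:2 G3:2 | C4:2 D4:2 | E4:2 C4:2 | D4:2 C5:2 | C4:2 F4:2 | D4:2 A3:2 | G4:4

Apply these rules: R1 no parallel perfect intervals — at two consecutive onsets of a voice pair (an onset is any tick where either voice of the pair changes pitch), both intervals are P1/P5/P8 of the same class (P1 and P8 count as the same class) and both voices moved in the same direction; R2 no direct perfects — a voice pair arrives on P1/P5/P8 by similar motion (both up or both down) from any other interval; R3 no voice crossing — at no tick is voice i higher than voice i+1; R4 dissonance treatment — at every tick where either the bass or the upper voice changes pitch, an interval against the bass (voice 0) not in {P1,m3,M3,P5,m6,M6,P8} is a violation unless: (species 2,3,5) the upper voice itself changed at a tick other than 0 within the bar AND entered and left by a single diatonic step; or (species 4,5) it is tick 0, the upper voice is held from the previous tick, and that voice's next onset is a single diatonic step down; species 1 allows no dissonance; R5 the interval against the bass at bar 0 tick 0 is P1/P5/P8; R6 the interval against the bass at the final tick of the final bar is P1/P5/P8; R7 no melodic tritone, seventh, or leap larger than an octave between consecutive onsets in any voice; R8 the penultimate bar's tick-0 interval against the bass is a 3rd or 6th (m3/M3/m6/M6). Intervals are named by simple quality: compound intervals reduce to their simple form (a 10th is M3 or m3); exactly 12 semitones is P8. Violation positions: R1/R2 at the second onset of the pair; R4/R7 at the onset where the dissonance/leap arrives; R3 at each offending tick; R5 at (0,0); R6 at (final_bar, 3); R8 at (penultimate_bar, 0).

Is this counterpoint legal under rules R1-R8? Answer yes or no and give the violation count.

No (6 violations)

bar 0: v0=G3 v1=G4 (P8)
bar 1: v0=A3 v1=C4 (m3)
bar 2: v0=G3 v1=G4 (P8)
bar 3: v0=E3 v1=C4 (m6)
bar 4: v0=F3 v1=C4 (P5)
bar 5: v0=A3 v1=E4 (P5)
bar 6: v0=C4 v1=D4 (M2)
bar 7: v0=A3 v1=C4 (m3)
bar 8: v0=F3 v1=D4 (M6)
bar 9: v0=G3 v1=G4 (P8)
  R2 @ bar4.0: E3/G3 m3 -> F3/C4 P5 similar
  R2 @ bar5.0: F3/D4 M6 -> A3/E4 P5 similar
  R4 @ bar6.0: C4/D4 M2 untreated
  R7 @ bar6.2: D4->C5 leap 10st
  R2 @ bar9.0: F3/A3 M3 -> G3/G4 P8 similar
  R7 @ bar9.0: A3->G4 leap 10st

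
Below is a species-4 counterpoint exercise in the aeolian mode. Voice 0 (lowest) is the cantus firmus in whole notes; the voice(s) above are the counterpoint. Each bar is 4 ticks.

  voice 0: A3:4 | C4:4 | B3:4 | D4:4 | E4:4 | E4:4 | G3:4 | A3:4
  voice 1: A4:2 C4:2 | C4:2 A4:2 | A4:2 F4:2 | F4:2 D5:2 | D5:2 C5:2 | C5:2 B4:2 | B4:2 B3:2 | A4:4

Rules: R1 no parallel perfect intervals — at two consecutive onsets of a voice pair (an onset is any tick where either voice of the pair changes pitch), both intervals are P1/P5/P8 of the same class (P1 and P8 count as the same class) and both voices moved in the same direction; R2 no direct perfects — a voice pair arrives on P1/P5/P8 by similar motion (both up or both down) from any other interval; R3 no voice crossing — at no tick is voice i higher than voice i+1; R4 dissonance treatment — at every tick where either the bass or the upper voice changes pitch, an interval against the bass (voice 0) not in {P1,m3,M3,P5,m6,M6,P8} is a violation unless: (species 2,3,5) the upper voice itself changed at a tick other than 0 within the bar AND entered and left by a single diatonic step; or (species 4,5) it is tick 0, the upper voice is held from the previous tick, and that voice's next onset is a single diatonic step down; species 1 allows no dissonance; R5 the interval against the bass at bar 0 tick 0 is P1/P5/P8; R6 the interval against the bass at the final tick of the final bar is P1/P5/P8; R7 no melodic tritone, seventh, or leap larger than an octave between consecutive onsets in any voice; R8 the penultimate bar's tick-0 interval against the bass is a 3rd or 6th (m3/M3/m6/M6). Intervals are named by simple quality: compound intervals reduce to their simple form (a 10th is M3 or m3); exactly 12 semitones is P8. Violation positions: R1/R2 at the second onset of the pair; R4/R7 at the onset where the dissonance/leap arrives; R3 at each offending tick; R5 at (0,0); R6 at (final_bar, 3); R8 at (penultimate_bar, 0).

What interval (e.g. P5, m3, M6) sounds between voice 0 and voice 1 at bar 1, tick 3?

voice 0=C4 voice 1=A4 -> M6

M6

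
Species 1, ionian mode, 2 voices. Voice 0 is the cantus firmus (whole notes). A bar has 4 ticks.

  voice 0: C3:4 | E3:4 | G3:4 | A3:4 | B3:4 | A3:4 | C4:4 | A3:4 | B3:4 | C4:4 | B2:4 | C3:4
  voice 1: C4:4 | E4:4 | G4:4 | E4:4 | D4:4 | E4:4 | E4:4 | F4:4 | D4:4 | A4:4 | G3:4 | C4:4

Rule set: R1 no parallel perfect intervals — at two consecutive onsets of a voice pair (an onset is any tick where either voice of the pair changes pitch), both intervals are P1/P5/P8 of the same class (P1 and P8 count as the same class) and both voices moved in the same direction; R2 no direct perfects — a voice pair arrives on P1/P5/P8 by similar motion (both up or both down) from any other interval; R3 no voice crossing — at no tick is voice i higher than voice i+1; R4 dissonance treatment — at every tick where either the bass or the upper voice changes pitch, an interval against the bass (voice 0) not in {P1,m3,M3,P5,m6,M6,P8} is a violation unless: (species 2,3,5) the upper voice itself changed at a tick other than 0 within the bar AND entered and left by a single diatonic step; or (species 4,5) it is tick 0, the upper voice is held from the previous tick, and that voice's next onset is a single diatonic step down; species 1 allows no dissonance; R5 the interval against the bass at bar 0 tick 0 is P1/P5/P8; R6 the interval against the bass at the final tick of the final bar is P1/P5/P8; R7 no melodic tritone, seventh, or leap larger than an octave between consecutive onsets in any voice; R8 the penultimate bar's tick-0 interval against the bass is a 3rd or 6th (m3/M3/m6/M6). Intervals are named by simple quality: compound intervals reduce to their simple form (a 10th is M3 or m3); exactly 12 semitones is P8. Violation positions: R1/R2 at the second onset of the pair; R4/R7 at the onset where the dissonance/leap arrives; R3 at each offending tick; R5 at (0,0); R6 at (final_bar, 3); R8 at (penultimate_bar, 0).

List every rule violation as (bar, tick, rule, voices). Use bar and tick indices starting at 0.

bar 0: v0=C3 v1=C4 downbeat P8
bar 1: v0=E3 v1=E4 downbeat P8
bar 2: v0=G3 v1=G4 downbeat P8
bar 3: v0=A3 v1=E4 downbeat P5
bar 4: v0=B3 v1=D4 downbeat m3
bar 5: v0=A3 v1=E4 downbeat P5
bar 6: v0=C4 v1=E4 downbeat M3
bar 7: v0=A3 v1=F4 downbeat m6
bar 8: v0=B3 v1=D4 downbeat m3
bar 9: v0=C4 v1=A4 downbeat M6
bar 10: v0=B2 v1=G3 downbeat m6
bar 11: v0=C3 v1=C4 downbeat P8
  -> R1 @ bar 1 tick 0 v(0, 1): C3/C4 P8 -> E3/E4 P8 similar
  -> R1 @ bar 2 tick 0 v(0, 1): E3/E4 P8 -> G3/G4 P8 similar
  -> R7 @ bar 10 tick 0 v(0,): C4->B2 leap 13st
  -> R7 @ bar 10 tick 0 v(1,): A4->G3 leap 14st
  -> R2 @ bar 11 tick 0 v(0, 1): B2/G3 m6 -> C3/C4 P8 similar

(1, 0, R1, (0, 1))
(2, 0, R1, (0, 1))
(10, 0, R7, (0,))
(10, 0, R7, (1,))
(11, 0, R2, (0, 1))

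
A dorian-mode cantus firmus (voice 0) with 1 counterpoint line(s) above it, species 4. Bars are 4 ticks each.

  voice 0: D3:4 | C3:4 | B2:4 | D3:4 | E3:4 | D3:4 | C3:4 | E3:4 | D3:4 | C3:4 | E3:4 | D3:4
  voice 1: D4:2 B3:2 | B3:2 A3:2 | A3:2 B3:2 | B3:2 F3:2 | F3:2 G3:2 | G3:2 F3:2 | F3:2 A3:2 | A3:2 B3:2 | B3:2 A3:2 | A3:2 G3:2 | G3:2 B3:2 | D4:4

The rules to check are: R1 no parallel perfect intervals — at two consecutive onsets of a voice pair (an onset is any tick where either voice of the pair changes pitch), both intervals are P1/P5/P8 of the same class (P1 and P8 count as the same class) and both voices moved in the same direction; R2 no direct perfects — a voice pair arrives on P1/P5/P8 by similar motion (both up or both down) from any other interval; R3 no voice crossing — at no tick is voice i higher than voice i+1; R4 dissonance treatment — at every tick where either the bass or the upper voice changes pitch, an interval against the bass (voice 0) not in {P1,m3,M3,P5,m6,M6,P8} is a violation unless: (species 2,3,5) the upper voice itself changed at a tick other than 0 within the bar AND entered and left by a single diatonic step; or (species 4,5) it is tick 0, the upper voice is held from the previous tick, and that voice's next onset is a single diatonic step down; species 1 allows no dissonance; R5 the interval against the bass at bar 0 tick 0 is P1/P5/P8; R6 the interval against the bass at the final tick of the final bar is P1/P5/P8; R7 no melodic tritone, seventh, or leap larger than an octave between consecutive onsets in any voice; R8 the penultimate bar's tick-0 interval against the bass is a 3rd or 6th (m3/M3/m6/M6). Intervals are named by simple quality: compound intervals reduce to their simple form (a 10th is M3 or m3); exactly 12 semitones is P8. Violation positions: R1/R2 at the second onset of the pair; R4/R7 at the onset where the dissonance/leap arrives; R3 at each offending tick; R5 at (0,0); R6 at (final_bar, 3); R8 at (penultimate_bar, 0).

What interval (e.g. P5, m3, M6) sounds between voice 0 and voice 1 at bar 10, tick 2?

P5

voice 0=E3 voice 1=B3 -> P5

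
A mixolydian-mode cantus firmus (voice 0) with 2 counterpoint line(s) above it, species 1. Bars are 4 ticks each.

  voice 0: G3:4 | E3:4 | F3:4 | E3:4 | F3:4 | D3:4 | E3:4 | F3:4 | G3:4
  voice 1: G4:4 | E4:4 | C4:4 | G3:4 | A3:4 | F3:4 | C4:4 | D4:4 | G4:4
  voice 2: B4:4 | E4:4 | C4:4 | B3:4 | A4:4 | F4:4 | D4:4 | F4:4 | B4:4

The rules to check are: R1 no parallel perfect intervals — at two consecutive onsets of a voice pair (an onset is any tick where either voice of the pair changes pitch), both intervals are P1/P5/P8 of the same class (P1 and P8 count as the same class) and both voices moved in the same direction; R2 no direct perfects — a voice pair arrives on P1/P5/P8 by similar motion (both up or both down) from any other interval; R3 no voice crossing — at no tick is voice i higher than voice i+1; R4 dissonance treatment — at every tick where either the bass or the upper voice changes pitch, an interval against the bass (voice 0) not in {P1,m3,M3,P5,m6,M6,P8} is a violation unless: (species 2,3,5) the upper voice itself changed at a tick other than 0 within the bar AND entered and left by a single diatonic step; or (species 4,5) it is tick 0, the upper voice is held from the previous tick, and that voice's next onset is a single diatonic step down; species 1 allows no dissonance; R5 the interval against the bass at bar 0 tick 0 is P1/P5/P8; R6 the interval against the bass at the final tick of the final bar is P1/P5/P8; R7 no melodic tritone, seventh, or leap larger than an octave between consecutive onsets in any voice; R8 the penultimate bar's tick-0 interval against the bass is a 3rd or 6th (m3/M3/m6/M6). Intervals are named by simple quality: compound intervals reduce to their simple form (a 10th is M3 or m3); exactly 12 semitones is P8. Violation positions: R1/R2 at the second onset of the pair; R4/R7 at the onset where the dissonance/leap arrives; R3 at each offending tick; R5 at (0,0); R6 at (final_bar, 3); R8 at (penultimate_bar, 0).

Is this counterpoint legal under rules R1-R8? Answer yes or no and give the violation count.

bar 0: v0=G3 v1=G4 v2=B4 (M3)
bar 1: v0=E3 v1=E4 v2=E4 (P8)
bar 2: v0=F3 v1=C4 v2=C4 (P5)
bar 3: v0=E3 v1=G3 v2=B3 (P5)
bar 4: v0=F3 v1=A3 v2=A4 (M3)
bar 5: v0=D3 v1=F3 v2=F4 (m3)
bar 6: v0=E3 v1=C4 v2=D4 (m7)
bar 7: v0=F3 v1=D4 v2=F4 (P8)
bar 8: v0=G3 v1=G4 v2=B4 (M3)
  R5 @ bar0.0: opens on M3
  R1 @ bar1.0: G3/G4 P8 -> E3/E4 P8 similar
  R2 @ bar1.0: G3/B4 M3 -> E3/E4 P8 similar
  R2 @ bar1.0: G4/B4 M3 -> E4/E4 P1 similar
  R1 @ bar2.0: E4/E4 P1 -> C4/C4 P1 similar
  R1 @ bar3.0: F3/C4 P5 -> E3/B3 P5 similar
  R2 @ bar4.0: G3/B3 M3 -> A3/A4 P8 similar
  R7 @ bar4.0: B3->A4 leap 10st
  R1 @ bar5.0: A3/A4 P8 -> F3/F4 P8 similar
  R4 @ bar6.0: E3/D4 m7 untreated
  R2 @ bar7.0: E3/D4 m7 -> F3/F4 P8 similar
  R8 @ bar7.0: penult P8 not 3rd/6th
  R2 @ bar8.0: F3/D4 M6 -> G3/G4 P8 similar
  R7 @ bar8.0: F4->B4 leap 6st
  R6 @ bar8.3: closes on M3

No (15 violations)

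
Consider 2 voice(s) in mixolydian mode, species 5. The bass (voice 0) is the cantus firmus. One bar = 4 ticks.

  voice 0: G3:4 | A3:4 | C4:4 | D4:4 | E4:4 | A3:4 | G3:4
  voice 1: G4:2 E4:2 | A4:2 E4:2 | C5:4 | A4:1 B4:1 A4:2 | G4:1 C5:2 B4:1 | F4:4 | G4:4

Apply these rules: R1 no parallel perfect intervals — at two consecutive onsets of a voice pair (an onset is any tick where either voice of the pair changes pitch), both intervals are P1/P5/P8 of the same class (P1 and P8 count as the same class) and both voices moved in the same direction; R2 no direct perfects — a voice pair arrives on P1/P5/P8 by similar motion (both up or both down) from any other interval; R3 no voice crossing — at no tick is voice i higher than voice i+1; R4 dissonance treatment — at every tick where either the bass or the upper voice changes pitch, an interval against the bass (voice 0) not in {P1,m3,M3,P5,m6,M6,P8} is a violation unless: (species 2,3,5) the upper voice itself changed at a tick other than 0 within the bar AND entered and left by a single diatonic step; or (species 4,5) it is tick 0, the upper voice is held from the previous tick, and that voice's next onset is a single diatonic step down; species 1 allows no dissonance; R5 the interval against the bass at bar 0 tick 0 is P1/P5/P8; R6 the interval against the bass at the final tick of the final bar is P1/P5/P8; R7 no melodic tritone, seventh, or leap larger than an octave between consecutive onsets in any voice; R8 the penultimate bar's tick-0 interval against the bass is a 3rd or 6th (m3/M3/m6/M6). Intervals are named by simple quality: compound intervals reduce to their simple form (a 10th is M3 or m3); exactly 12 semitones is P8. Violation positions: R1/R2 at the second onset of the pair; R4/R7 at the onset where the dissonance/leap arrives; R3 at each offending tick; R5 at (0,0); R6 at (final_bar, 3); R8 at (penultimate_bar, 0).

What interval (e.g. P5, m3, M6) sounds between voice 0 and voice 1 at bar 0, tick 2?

M6

voice 0=G3 voice 1=E4 -> M6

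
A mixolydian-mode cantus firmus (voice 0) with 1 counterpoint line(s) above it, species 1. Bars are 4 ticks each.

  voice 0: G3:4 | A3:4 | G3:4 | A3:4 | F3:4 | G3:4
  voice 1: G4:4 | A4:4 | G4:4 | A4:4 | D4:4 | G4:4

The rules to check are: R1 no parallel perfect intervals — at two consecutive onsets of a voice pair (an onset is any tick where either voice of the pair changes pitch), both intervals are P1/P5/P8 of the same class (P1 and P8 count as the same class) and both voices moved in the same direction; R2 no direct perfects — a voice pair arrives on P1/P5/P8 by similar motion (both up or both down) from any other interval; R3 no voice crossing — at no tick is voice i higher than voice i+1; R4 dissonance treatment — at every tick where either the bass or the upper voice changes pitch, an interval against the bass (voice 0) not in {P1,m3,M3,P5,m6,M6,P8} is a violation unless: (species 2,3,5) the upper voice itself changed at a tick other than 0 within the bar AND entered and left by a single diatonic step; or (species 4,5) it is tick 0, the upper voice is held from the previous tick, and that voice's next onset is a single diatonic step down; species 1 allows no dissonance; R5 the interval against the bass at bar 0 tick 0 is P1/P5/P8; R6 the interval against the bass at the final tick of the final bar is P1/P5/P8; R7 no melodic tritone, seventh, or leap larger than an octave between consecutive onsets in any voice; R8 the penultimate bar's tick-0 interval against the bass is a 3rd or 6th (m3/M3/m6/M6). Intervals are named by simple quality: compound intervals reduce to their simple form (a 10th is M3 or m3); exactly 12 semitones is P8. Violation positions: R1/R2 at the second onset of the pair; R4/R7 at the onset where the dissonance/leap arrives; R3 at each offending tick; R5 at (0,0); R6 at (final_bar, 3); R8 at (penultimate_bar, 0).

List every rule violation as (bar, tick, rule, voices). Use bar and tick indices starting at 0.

bar 0: v0=G3 v1=G4 downbeat P8
bar 1: v0=A3 v1=A4 downbeat P8
bar 2: v0=G3 v1=G4 downbeat P8
bar 3: v0=A3 v1=A4 downbeat P8
bar 4: v0=F3 v1=D4 downbeat M6
bar 5: v0=G3 v1=G4 downbeat P8
  -> R1 @ bar 1 tick 0 v(0, 1): G3/G4 P8 -> A3/A4 P8 similar
  -> R1 @ bar 2 tick 0 v(0, 1): A3/A4 P8 -> G3/G4 P8 similar
  -> R1 @ bar 3 tick 0 v(0, 1): G3/G4 P8 -> A3/A4 P8 similar
  -> R2 @ bar 5 tick 0 v(0, 1): F3/D4 M6 -> G3/G4 P8 similar

(1, 0, R1, (0, 1))
(2, 0, R1, (0, 1))
(3, 0, R1, (0, 1))
(5, 0, R2, (0, 1))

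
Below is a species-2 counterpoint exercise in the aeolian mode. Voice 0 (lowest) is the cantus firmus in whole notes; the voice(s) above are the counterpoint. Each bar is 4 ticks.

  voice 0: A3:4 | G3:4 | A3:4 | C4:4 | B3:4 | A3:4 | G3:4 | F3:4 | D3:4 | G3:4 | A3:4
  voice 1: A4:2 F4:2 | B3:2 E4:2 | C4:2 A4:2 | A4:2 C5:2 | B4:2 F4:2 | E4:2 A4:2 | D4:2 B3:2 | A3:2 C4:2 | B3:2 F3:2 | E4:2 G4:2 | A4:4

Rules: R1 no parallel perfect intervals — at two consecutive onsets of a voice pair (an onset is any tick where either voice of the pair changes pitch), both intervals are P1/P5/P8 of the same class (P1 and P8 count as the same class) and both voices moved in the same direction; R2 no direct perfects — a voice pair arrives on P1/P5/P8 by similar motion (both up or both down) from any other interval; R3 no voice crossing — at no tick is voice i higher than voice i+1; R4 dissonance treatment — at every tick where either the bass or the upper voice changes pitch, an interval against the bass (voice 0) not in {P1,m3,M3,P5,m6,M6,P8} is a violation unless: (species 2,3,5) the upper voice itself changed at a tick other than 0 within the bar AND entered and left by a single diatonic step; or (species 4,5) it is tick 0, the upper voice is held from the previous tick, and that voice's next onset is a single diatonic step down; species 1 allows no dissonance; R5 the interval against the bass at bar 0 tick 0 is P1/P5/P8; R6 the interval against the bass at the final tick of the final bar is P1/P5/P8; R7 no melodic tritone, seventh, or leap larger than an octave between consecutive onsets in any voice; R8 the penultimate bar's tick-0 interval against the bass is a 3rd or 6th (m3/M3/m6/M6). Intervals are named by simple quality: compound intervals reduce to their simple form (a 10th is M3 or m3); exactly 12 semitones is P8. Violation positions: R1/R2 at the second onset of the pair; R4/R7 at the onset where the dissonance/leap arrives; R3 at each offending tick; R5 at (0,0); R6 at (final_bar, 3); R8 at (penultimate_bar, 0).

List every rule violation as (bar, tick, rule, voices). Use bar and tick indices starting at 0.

bar 0: v0=A3 v1=A4 downbeat P8
bar 1: v0=G3 v1=B3 downbeat M3
bar 2: v0=A3 v1=C4 downbeat m3
bar 3: v0=C4 v1=A4 downbeat M6
bar 4: v0=B3 v1=B4 downbeat P8
bar 5: v0=A3 v1=E4 downbeat P5
bar 6: v0=G3 v1=D4 downbeat P5
bar 7: v0=F3 v1=A3 downbeat M3
bar 8: v0=D3 v1=B3 downbeat M6
bar 9: v0=G3 v1=E4 downbeat M6
bar 10: v0=A3 v1=A4 downbeat P8
  -> R7 @ bar 1 tick 0 v(1,): F4->B3 leap 6st
  -> R1 @ bar 4 tick 0 v(0, 1): C4/C5 P8 -> B3/B4 P8 similar
  -> R4 @ bar 4 tick 2 v(0, 1): B3/F4 TT untreated
  -> R7 @ bar 4 tick 2 v(1,): B4->F4 leap 6st
  -> R2 @ bar 5 tick 0 v(0, 1): B3/F4 TT -> A3/E4 P5 similar
  -> R2 @ bar 6 tick 0 v(0, 1): A3/A4 P8 -> G3/D4 P5 similar
  -> R7 @ bar 8 tick 2 v(1,): B3->F3 leap 6st
  -> R7 @ bar 9 tick 0 v(1,): F3->E4 leap 11st
  -> R1 @ bar 10 tick 0 v(0, 1): G3/G4 P8 -> A3/A4 P8 similar

(1, 0, R7, (1,))
(4, 0, R1, (0, 1))
(4, 2, R4, (0, 1))
(4, 2, R7, (1,))
(5, 0, R2, (0, 1))
(6, 0, R2, (0, 1))
(8, 2, R7, (1,))
(9, 0, R7, (1,))
(10, 0, R1, (0, 1))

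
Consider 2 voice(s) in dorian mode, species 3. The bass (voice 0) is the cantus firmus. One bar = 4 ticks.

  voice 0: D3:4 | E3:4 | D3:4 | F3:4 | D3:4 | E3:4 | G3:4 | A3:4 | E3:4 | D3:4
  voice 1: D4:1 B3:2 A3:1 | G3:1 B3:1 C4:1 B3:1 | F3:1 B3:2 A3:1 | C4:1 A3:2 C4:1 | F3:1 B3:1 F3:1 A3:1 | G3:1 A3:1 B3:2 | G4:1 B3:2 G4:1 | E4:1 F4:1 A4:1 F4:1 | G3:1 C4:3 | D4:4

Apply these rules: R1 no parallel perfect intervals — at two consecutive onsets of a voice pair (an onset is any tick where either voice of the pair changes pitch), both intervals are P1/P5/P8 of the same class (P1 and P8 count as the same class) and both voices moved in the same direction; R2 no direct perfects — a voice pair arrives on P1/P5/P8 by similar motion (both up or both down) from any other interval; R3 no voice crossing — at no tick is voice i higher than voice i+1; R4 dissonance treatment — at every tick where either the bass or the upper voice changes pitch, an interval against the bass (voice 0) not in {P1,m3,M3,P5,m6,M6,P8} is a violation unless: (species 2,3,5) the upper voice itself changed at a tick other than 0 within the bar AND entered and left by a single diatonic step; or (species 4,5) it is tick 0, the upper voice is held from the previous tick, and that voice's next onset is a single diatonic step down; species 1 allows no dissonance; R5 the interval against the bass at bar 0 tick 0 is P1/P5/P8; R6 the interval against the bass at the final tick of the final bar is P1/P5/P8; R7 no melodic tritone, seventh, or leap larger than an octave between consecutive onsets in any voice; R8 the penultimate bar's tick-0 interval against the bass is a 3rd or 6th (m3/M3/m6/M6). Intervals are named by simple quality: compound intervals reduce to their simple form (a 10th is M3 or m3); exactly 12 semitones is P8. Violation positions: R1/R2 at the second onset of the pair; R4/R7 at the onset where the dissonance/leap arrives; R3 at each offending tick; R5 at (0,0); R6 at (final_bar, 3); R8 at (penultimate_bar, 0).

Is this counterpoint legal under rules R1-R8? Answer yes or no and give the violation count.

No (7 violations)

bar 0: v0=D3 v1=D4 (P8)
bar 1: v0=E3 v1=G3 (m3)
bar 2: v0=D3 v1=F3 (m3)
bar 3: v0=F3 v1=C4 (P5)
bar 4: v0=D3 v1=F3 (m3)
bar 5: v0=E3 v1=G3 (m3)
bar 6: v0=G3 v1=G4 (P8)
bar 7: v0=A3 v1=E4 (P5)
bar 8: v0=E3 v1=G3 (m3)
bar 9: v0=D3 v1=D4 (P8)
  R7 @ bar2.0: B3->F3 leap 6st
  R7 @ bar2.1: F3->B3 leap 6st
  R1 @ bar3.0: D3/A3 P5 -> F3/C4 P5 similar
  R7 @ bar4.1: F3->B3 leap 6st
  R7 @ bar4.2: B3->F3 leap 6st
  R2 @ bar6.0: E3/B3 P5 -> G3/G4 P8 similar
  R7 @ bar8.0: F4->G3 leap 10st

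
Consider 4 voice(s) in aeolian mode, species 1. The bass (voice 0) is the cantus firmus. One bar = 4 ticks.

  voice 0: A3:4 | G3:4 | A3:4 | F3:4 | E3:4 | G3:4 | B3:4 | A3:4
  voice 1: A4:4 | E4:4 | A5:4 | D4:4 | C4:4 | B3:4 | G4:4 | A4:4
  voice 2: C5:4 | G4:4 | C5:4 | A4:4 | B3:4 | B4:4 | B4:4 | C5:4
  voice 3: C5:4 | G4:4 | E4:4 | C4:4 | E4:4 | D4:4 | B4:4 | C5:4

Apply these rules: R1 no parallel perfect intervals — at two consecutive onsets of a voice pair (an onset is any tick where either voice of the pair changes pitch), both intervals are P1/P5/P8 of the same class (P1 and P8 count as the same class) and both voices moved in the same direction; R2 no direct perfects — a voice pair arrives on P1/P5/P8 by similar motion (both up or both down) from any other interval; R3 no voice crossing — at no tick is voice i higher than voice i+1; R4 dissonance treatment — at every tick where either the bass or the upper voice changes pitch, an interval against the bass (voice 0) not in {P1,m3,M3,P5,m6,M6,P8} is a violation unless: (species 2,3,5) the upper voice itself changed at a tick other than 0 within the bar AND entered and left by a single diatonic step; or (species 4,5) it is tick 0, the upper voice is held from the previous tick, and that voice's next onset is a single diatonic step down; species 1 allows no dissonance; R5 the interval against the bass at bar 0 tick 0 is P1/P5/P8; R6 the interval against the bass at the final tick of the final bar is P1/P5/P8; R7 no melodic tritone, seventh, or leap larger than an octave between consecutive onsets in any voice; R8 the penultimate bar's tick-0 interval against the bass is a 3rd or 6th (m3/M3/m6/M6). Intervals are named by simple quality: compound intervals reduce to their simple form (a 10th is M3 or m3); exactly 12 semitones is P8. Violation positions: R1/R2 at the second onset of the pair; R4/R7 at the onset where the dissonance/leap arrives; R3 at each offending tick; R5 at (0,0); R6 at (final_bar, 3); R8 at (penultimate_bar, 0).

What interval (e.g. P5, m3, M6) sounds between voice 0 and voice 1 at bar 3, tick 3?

M6

voice 0=F3 voice 1=D4 -> M6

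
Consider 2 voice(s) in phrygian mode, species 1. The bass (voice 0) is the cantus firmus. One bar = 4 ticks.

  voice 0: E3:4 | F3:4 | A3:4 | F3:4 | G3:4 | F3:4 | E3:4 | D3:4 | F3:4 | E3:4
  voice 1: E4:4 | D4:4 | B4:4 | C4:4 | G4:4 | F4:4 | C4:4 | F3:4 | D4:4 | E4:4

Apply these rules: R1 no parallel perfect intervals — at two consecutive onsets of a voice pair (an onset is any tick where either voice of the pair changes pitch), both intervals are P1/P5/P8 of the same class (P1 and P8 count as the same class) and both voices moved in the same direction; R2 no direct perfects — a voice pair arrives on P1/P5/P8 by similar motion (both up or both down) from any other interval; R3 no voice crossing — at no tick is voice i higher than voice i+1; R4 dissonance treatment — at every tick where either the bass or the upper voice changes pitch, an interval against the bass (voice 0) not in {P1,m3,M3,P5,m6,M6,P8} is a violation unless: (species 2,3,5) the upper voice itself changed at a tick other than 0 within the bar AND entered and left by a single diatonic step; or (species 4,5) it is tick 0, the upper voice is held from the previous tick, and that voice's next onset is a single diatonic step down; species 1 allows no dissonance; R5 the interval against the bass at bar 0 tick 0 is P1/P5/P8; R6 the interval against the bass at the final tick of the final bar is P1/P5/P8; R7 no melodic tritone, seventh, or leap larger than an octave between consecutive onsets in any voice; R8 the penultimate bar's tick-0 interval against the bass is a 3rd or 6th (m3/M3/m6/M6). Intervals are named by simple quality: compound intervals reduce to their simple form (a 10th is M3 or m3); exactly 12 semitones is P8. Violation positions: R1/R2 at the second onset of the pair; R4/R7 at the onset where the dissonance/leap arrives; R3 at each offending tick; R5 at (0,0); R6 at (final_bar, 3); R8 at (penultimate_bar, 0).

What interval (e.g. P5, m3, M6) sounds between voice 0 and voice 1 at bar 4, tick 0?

P8

voice 0=G3 voice 1=G4 -> P8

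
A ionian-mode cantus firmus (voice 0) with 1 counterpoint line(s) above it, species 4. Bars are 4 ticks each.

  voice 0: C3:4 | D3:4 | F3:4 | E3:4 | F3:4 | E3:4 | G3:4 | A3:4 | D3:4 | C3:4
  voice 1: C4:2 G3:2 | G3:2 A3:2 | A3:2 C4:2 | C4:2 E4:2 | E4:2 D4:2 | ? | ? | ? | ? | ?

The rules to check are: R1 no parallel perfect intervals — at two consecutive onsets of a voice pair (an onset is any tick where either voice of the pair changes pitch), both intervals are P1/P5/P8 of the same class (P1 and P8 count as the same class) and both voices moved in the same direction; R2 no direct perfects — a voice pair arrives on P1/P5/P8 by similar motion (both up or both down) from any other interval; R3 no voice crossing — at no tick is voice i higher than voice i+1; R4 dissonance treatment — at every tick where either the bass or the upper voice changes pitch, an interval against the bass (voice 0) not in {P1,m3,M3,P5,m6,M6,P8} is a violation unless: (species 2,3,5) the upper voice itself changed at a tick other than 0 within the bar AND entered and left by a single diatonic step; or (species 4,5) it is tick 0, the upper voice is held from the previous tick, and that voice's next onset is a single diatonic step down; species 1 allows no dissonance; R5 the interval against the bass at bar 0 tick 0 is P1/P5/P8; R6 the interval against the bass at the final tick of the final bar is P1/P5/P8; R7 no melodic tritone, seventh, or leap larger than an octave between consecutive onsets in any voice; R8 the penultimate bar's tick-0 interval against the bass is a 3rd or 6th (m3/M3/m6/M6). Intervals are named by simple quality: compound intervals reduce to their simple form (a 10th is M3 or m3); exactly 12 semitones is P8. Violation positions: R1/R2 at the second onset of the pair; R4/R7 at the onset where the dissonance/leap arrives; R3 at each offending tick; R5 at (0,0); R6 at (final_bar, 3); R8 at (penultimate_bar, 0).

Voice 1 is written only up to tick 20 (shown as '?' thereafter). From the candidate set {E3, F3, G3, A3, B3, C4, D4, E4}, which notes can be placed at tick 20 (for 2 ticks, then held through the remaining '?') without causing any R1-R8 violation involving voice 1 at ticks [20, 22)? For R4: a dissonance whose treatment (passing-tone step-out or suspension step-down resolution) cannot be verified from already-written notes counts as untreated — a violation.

{C4, E4, G3}

E3: violates R2,R7
F3: violates R4
G3: legal
A3: violates R4
B3: violates R2
C4: legal
D4: violates R4
E4: legal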